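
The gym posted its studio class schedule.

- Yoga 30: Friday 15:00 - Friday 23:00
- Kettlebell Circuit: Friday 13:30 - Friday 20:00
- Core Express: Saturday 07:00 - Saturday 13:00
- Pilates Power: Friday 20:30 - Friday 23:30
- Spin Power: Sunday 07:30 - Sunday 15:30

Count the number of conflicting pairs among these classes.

Two intervals overlap when each starts before the other ends.
Sorted by start: Kettlebell Circuit, Yoga 30, Pilates Power, Core Express, Spin Power.
Yoga 30 starts before Kettlebell Circuit ends → Kettlebell Circuit and Yoga 30 overlap.
Pilates Power starts after Kettlebell Circuit ends — done with Kettlebell Circuit.
Pilates Power starts before Yoga 30 ends → Yoga 30 and Pilates Power overlap.
Core Express starts after Yoga 30 ends — done with Yoga 30.
Core Express starts after Pilates Power ends — done with Pilates Power.
Spin Power starts after Core Express ends.
Overlapping pairs: Kettlebell Circuit & Yoga 30, Pilates Power & Yoga 30 — 2 in total.

2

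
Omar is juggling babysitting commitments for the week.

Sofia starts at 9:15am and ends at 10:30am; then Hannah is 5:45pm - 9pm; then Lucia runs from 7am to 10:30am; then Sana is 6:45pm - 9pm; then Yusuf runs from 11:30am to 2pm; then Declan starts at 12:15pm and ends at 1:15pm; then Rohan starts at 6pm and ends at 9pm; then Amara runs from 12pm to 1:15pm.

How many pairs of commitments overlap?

Sorted by start: Lucia, Sofia, Yusuf, Amara, Declan, Hannah, Rohan, Sana.
Sofia starts before Lucia ends → Lucia and Sofia overlap.
Yusuf starts after Lucia ends; Lucia is clear from here.
Yusuf starts after Sofia ends; Sofia is clear from here.
Amara starts before Yusuf ends → Yusuf and Amara overlap.
Declan starts before Yusuf ends → Yusuf and Declan overlap.
Hannah starts after Yusuf ends; Yusuf is clear from here.
Declan starts before Amara ends → Amara and Declan overlap.
Hannah starts after Amara ends; Amara is clear from here.
Hannah starts after Declan ends; Declan is clear from here.
Rohan starts before Hannah ends → Hannah and Rohan overlap.
Sana starts before Hannah ends → Hannah and Sana overlap.
Sana starts before Rohan ends → Rohan and Sana overlap.
Overlapping pairs: Amara & Declan, Amara & Yusuf, Declan & Yusuf, Hannah & Rohan, Hannah & Sana, Lucia & Sofia, Rohan & Sana — 7 in total.

7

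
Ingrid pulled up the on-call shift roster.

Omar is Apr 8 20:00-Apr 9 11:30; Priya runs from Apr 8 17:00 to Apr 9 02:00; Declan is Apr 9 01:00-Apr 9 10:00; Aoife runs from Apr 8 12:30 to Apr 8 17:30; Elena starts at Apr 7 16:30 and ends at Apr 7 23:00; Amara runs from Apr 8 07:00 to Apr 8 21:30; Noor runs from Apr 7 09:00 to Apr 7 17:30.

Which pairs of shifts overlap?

Two intervals overlap when each starts before the other ends.
Sorted by start: Noor, Elena, Amara, Aoife, Priya, Omar, Declan.
Elena starts before Noor ends → Noor and Elena overlap.
Amara starts after Noor ends, so nothing later overlaps Noor either.
Amara starts after Elena ends, so nothing later overlaps Elena either.
Aoife starts before Amara ends → Amara and Aoife overlap.
Priya starts before Amara ends → Amara and Priya overlap.
Omar starts before Amara ends → Amara and Omar overlap.
Declan starts after Amara ends.
Priya starts before Aoife ends → Aoife and Priya overlap.
Omar starts after Aoife ends, so nothing later overlaps Aoife either.
Omar starts before Priya ends → Priya and Omar overlap.
Declan starts before Priya ends → Priya and Declan overlap.
Declan starts before Omar ends → Omar and Declan overlap.

Amara & Aoife, Amara & Omar, Amara & Priya, Aoife & Priya, Declan & Omar, Declan & Priya, Elena & Noor, Omar & Priya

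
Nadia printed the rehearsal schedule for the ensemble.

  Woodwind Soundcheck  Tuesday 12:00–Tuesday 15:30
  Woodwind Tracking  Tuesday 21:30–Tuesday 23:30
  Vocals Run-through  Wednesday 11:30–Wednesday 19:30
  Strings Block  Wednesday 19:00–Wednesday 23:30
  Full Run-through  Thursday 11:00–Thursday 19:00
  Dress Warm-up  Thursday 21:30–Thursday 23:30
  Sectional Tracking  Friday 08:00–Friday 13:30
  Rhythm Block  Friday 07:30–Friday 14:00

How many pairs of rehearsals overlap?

Sorted by start: Woodwind Soundcheck, Woodwind Tracking, Vocals Run-through, Strings Block, Full Run-through, Dress Warm-up, Rhythm Block, Sectional Tracking.
Woodwind Tracking starts after Woodwind Soundcheck ends; Woodwind Soundcheck is clear from here.
Vocals Run-through starts after Woodwind Tracking ends; Woodwind Tracking is clear from here.
Strings Block starts before Vocals Run-through ends → Vocals Run-through and Strings Block overlap.
Full Run-through starts after Vocals Run-through ends; Vocals Run-through is clear from here.
Full Run-through starts after Strings Block ends; Strings Block is clear from here.
Dress Warm-up starts after Full Run-through ends; Full Run-through is clear from here.
Rhythm Block starts after Dress Warm-up ends; Dress Warm-up is clear from here.
Sectional Tracking starts before Rhythm Block ends → Rhythm Block and Sectional Tracking overlap.
Overlapping pairs: Rhythm Block & Sectional Tracking, Strings Block & Vocals Run-through — 2 in total.

2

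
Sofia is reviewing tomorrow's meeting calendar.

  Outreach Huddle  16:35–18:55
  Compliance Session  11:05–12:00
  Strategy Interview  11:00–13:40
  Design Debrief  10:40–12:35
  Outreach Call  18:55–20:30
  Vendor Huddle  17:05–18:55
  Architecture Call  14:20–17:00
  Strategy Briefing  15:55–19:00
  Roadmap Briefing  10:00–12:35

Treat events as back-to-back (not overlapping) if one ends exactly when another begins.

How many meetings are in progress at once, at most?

Sweep the timeline, counting +1 at each start and −1 at each end (ends before starts at a tie):
10:00 start Roadmap Briefing → 1
10:40 start Design Debrief → 2
11:00 start Strategy Interview → 3
11:05 start Compliance Session → 4
12:00 end Compliance Session → 3
12:35 end Design Debrief → 2
12:35 end Roadmap Briefing → 1
13:40 end Strategy Interview → 0
14:20 start Architecture Call → 1
15:55 start Strategy Briefing → 2
16:35 start Outreach Huddle → 3
17:00 end Architecture Call → 2
17:05 start Vendor Huddle → 3
18:55 end Outreach Huddle → 2
18:55 end Vendor Huddle → 1
18:55 start Outreach Call → 2
19:00 end Strategy Briefing → 1
20:30 end Outreach Call → 0
Peak is 4, at 11:05 (Compliance Session, Design Debrief, Roadmap Briefing, Strategy Interview).

4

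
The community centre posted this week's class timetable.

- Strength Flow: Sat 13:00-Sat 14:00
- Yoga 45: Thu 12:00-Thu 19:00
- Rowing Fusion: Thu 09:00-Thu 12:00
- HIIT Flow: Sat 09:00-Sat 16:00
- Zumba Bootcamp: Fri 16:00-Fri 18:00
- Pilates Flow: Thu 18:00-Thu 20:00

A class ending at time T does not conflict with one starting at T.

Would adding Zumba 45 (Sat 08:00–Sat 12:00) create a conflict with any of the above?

Rowing Fusion: ends Thu 12:00 at or before Zumba 45 starts Sat 08:00 → clear.
Yoga 45: ends Thu 19:00 at or before Zumba 45 starts Sat 08:00 → clear.
Pilates Flow: ends Thu 20:00 at or before Zumba 45 starts Sat 08:00 → clear.
Zumba Bootcamp: ends Fri 18:00 at or before Zumba 45 starts Sat 08:00 → clear.
HIIT Flow: starts Sat 09:00 before Zumba 45 ends Sat 12:00, and ends Sat 16:00 after Zumba 45 starts Sat 08:00 → overlap.
Strength Flow: starts Sat 13:00 at or after Zumba 45 ends Sat 12:00 → clear.
Zumba 45 overlaps HIIT Flow.

Yes — it overlaps HIIT Flow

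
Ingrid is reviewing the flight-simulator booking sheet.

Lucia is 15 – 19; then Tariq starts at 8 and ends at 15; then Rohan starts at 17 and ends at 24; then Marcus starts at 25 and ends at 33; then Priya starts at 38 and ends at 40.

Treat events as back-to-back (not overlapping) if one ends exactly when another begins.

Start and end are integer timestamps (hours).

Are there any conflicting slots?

Yes

Sorted by start: Tariq, Lucia, Rohan, Marcus, Priya.
Lucia starts exactly when Tariq ends (back-to-back, no overlap), so nothing later overlaps Tariq either.
Rohan starts before Lucia ends → Lucia and Rohan overlap.
That's a conflict, so the schedule is not conflict-free.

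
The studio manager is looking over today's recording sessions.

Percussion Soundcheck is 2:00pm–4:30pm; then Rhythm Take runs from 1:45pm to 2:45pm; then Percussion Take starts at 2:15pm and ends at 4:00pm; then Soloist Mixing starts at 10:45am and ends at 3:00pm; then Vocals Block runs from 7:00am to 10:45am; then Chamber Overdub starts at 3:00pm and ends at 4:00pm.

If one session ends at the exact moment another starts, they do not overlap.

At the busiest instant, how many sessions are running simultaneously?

4

Walk through starts and ends in time order (an end at T is processed before a start at T):
7:00am start Vocals Block → 1
10:45am end Vocals Block → 0
10:45am start Soloist Mixing → 1
1:45pm start Rhythm Take → 2
2:00pm start Percussion Soundcheck → 3
2:15pm start Percussion Take → 4
2:45pm end Rhythm Take → 3
3:00pm end Soloist Mixing → 2
3:00pm start Chamber Overdub → 3
4:00pm end Chamber Overdub → 2
4:00pm end Percussion Take → 1
4:30pm end Percussion Soundcheck → 0
Peak is 4, at 2:15pm (Percussion Soundcheck, Percussion Take, Rhythm Take, Soloist Mixing).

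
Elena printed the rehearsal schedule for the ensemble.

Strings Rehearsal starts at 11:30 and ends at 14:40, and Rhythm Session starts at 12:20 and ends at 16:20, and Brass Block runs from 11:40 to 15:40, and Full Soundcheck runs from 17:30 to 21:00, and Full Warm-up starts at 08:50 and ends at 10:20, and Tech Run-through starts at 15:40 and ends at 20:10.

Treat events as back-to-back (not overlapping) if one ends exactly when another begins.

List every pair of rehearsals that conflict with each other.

Two intervals overlap when each starts before the other ends.
Sorted by start: Full Warm-up, Strings Rehearsal, Brass Block, Rhythm Session, Tech Run-through, Full Soundcheck.
Strings Rehearsal starts after Full Warm-up ends, so Full Warm-up has no further overlaps.
Brass Block starts before Strings Rehearsal ends → Strings Rehearsal and Brass Block overlap.
Rhythm Session starts before Strings Rehearsal ends → Strings Rehearsal and Rhythm Session overlap.
Tech Run-through starts after Strings Rehearsal ends, so Strings Rehearsal has no further overlaps.
Rhythm Session starts before Brass Block ends → Brass Block and Rhythm Session overlap.
Tech Run-through starts exactly when Brass Block ends (back-to-back, no overlap), so Brass Block has no further overlaps.
Tech Run-through starts before Rhythm Session ends → Rhythm Session and Tech Run-through overlap.
Full Soundcheck starts after Rhythm Session ends.
Full Soundcheck starts before Tech Run-through ends → Tech Run-through and Full Soundcheck overlap.

Brass Block & Rhythm Session, Brass Block & Strings Rehearsal, Full Soundcheck & Tech Run-through, Rhythm Session & Strings Rehearsal, Rhythm Session & Tech Run-through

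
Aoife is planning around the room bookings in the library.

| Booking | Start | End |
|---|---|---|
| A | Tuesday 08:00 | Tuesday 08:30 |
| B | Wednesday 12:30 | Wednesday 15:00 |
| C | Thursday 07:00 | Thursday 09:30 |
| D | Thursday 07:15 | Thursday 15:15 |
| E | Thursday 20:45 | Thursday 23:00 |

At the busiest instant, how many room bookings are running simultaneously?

Sort all start/end points and keep a running count:
Tuesday 08:00 start A → 1
Tuesday 08:30 end A → 0
Wednesday 12:30 start B → 1
Wednesday 15:00 end B → 0
Thursday 07:00 start C → 1
Thursday 07:15 start D → 2
Thursday 09:30 end C → 1
Thursday 15:15 end D → 0
Thursday 20:45 start E → 1
Thursday 23:00 end E → 0
Peak is 2, at Thursday 07:15 (C, D).

2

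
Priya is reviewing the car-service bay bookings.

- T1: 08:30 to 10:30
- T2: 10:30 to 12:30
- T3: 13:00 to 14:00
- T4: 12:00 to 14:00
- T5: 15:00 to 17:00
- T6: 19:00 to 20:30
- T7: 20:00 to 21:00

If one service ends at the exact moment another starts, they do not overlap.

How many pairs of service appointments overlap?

Sorted by start: T1, T2, T4, T3, T5, T6, T7.
T2 starts exactly when T1 ends (back-to-back, no overlap); T1 is clear from here.
T4 starts before T2 ends → T2 and T4 overlap.
T3 starts after T2 ends; T2 is clear from here.
T3 starts before T4 ends → T4 and T3 overlap.
T5 starts after T4 ends; T4 is clear from here.
T5 starts after T3 ends; T3 is clear from here.
T6 starts after T5 ends; T5 is clear from here.
T7 starts before T6 ends → T6 and T7 overlap.
Overlapping pairs: T2 & T4, T3 & T4, T6 & T7 — 3 in total.

3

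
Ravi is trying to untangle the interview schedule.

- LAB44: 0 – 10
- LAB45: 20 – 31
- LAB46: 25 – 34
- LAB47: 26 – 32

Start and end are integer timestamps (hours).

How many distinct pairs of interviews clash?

3

Sorted by start: LAB44, LAB45, LAB46, LAB47.
LAB45 starts after LAB44 ends; LAB44 is clear from here.
LAB46 starts before LAB45 ends → LAB45 and LAB46 overlap.
LAB47 starts before LAB45 ends → LAB45 and LAB47 overlap.
LAB47 starts before LAB46 ends → LAB46 and LAB47 overlap.
Overlapping pairs: LAB45 & LAB46, LAB45 & LAB47, LAB46 & LAB47 — 3 in total.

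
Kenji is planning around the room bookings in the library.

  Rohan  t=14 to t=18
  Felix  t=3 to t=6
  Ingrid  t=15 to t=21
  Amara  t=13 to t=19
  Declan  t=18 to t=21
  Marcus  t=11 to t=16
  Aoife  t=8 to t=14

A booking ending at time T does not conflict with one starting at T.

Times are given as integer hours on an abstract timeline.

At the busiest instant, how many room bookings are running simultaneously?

Walk through starts and ends in time order (an end at T is processed before a start at T):
t=3 start Felix → 1
t=6 end Felix → 0
t=8 start Aoife → 1
t=11 start Marcus → 2
t=13 start Amara → 3
t=14 end Aoife → 2
t=14 start Rohan → 3
t=15 start Ingrid → 4
t=16 end Marcus → 3
t=18 end Rohan → 2
t=18 start Declan → 3
t=19 end Amara → 2
t=21 end Declan → 1
t=21 end Ingrid → 0
Peak is 4, at t=15 (Amara, Ingrid, Marcus, Rohan).

4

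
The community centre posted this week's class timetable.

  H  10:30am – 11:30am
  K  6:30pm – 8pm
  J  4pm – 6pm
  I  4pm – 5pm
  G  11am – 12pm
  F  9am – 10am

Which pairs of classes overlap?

Check each pair: they overlap iff neither finishes before the other starts.
Sorted by start: F, H, G, I, J, K.
H starts after F ends, so nothing later overlaps F either.
G starts before H ends → H and G overlap.
I starts after H ends, so nothing later overlaps H either.
I starts after G ends, so nothing later overlaps G either.
J starts before I ends → I and J overlap.
K starts after I ends.
K starts after J ends.

G & H, I & J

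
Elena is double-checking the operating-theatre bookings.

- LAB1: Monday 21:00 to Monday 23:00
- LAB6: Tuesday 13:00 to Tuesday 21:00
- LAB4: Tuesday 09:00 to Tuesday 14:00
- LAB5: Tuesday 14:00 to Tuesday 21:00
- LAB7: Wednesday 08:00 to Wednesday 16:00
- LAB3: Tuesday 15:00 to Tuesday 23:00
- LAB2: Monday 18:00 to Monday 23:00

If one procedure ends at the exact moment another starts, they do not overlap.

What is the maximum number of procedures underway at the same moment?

Sort all start/end points and keep a running count:
Monday 18:00 start LAB2 → 1
Monday 21:00 start LAB1 → 2
Monday 23:00 end LAB1 → 1
Monday 23:00 end LAB2 → 0
Tuesday 09:00 start LAB4 → 1
Tuesday 13:00 start LAB6 → 2
Tuesday 14:00 end LAB4 → 1
Tuesday 14:00 start LAB5 → 2
Tuesday 15:00 start LAB3 → 3
Tuesday 21:00 end LAB5 → 2
Tuesday 21:00 end LAB6 → 1
Tuesday 23:00 end LAB3 → 0
Wednesday 08:00 start LAB7 → 1
Wednesday 16:00 end LAB7 → 0
Peak is 3, at Tuesday 15:00 (LAB3, LAB5, LAB6).

3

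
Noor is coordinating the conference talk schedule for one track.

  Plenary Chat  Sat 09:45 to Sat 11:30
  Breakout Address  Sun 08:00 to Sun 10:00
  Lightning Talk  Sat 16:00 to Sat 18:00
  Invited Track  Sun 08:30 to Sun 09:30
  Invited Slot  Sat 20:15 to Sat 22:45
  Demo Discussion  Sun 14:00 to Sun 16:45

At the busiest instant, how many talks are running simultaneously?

2

Sort all start/end points and keep a running count:
Sat 09:45 start Plenary Chat → 1
Sat 11:30 end Plenary Chat → 0
Sat 16:00 start Lightning Talk → 1
Sat 18:00 end Lightning Talk → 0
Sat 20:15 start Invited Slot → 1
Sat 22:45 end Invited Slot → 0
Sun 08:00 start Breakout Address → 1
Sun 08:30 start Invited Track → 2
Sun 09:30 end Invited Track → 1
Sun 10:00 end Breakout Address → 0
Sun 14:00 start Demo Discussion → 1
Sun 16:45 end Demo Discussion → 0
Peak is 2, at Sun 08:30 (Breakout Address, Invited Track).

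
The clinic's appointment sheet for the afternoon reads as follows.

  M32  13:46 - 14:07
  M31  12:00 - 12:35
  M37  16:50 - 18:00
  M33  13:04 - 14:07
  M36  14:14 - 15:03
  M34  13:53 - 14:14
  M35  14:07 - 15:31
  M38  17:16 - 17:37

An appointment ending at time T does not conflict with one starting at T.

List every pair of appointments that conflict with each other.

Two intervals overlap when each starts before the other ends.
Sorted by start: M31, M33, M32, M34, M35, M36, M37, M38.
M33 starts after M31 ends, so M31 has no further overlaps.
M32 starts before M33 ends → M33 and M32 overlap.
M34 starts before M33 ends → M33 and M34 overlap.
M35 starts exactly when M33 ends (back-to-back, no overlap), so M33 has no further overlaps.
M34 starts before M32 ends → M32 and M34 overlap.
M35 starts exactly when M32 ends (back-to-back, no overlap), so M32 has no further overlaps.
M35 starts before M34 ends → M34 and M35 overlap.
M36 starts exactly when M34 ends (back-to-back, no overlap), so M34 has no further overlaps.
M36 starts before M35 ends → M35 and M36 overlap.
M37 starts after M35 ends, so M35 has no further overlaps.
M37 starts after M36 ends, so M36 has no further overlaps.
M38 starts before M37 ends → M37 and M38 overlap.

M32 & M33, M32 & M34, M33 & M34, M34 & M35, M35 & M36, M37 & M38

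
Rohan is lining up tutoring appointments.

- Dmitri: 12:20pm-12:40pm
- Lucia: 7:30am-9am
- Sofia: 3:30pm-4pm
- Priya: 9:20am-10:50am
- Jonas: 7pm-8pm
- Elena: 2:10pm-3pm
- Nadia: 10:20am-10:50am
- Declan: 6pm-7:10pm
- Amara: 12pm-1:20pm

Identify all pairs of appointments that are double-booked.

Sorted by start: Lucia, Priya, Nadia, Amara, Dmitri, Elena, Sofia, Declan, Jonas.
Priya starts after Lucia ends; Lucia is clear from here.
Nadia starts before Priya ends → Priya and Nadia overlap.
Amara starts after Priya ends; Priya is clear from here.
Amara starts after Nadia ends; Nadia is clear from here.
Dmitri starts before Amara ends → Amara and Dmitri overlap.
Elena starts after Amara ends; Amara is clear from here.
Elena starts after Dmitri ends; Dmitri is clear from here.
Sofia starts after Elena ends; Elena is clear from here.
Declan starts after Sofia ends; Sofia is clear from here.
Jonas starts before Declan ends → Declan and Jonas overlap.

Amara & Dmitri, Declan & Jonas, Nadia & Priya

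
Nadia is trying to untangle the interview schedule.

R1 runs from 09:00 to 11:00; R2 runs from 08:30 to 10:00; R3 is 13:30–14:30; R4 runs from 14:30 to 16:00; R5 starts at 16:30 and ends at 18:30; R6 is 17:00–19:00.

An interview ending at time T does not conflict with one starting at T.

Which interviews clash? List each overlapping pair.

Sorted by start: R2, R1, R3, R4, R5, R6.
R1 starts before R2 ends → R2 and R1 overlap.
R3 starts after R2 ends — done with R2.
R3 starts after R1 ends — done with R1.
R4 starts exactly when R3 ends (back-to-back, no overlap) — done with R3.
R5 starts after R4 ends — done with R4.
R6 starts before R5 ends → R5 and R6 overlap.

R1 & R2, R5 & R6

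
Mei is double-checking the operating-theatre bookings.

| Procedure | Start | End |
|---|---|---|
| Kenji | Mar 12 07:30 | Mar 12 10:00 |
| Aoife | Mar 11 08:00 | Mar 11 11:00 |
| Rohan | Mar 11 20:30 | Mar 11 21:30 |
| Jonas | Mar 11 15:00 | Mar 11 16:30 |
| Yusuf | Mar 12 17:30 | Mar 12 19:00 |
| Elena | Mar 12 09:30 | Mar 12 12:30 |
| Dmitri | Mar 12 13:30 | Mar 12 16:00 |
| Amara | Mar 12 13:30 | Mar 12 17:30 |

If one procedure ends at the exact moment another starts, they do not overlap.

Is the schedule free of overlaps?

No

Sorted by start: Aoife, Jonas, Rohan, Kenji, Elena, Dmitri, Amara, Yusuf.
Jonas starts after Aoife ends; Aoife is clear from here.
Rohan starts after Jonas ends; Jonas is clear from here.
Kenji starts after Rohan ends; Rohan is clear from here.
Elena starts before Kenji ends → Kenji and Elena overlap.
That's a conflict, so the schedule is not conflict-free.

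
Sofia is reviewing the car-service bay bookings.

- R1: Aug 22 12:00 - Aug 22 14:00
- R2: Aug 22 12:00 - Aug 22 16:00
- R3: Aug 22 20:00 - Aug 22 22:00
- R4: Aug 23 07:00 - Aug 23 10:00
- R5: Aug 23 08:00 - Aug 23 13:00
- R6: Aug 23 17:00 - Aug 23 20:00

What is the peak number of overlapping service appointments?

Sort all start/end points and keep a running count:
Aug 22 12:00 start R1 → 1
Aug 22 12:00 start R2 → 2
Aug 22 14:00 end R1 → 1
Aug 22 16:00 end R2 → 0
Aug 22 20:00 start R3 → 1
Aug 22 22:00 end R3 → 0
Aug 23 07:00 start R4 → 1
Aug 23 08:00 start R5 → 2
Aug 23 10:00 end R4 → 1
Aug 23 13:00 end R5 → 0
Aug 23 17:00 start R6 → 1
Aug 23 20:00 end R6 → 0
Peak is 2, at Aug 22 12:00 (R1, R2).

2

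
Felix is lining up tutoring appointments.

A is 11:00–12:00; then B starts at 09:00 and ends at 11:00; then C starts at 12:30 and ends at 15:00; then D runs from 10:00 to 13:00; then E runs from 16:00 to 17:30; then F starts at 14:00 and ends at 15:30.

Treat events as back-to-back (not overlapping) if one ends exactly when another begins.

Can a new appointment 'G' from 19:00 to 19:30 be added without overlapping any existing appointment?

B: ends 11:00 at or before G starts 19:00 → clear.
D: ends 13:00 at or before G starts 19:00 → clear.
A: ends 12:00 at or before G starts 19:00 → clear.
C: ends 15:00 at or before G starts 19:00 → clear.
F: ends 15:30 at or before G starts 19:00 → clear.
E: ends 17:30 at or before G starts 19:00 → clear.

Yes — the slot is free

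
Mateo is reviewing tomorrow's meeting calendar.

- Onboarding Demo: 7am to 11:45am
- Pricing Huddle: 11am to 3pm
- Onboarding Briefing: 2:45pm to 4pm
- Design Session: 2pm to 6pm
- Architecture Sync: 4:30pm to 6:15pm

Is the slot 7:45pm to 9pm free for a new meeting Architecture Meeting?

Yes — the slot is free

Onboarding Demo: ends 11:45am at or before Architecture Meeting starts 7:45pm → clear.
Pricing Huddle: ends 3pm at or before Architecture Meeting starts 7:45pm → clear.
Design Session: ends 6pm at or before Architecture Meeting starts 7:45pm → clear.
Onboarding Briefing: ends 4pm at or before Architecture Meeting starts 7:45pm → clear.
Architecture Sync: ends 6:15pm at or before Architecture Meeting starts 7:45pm → clear.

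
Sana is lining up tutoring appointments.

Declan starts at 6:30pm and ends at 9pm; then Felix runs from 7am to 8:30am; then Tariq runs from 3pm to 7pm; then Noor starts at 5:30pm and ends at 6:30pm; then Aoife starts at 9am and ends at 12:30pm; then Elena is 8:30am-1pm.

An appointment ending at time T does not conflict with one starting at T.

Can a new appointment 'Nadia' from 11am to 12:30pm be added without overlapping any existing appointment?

Felix: ends 8:30am at or before Nadia starts 11am → clear.
Elena: starts 8:30am before Nadia ends 12:30pm, and ends 1pm after Nadia starts 11am → overlap.
Aoife: starts 9am before Nadia ends 12:30pm, and ends 12:30pm after Nadia starts 11am → overlap.
Tariq: starts 3pm at or after Nadia ends 12:30pm → clear.
Noor: starts 5:30pm at or after Nadia ends 12:30pm → clear.
Declan: starts 6:30pm at or after Nadia ends 12:30pm → clear.
Nadia overlaps Aoife, Elena.

No — it overlaps Aoife, Elena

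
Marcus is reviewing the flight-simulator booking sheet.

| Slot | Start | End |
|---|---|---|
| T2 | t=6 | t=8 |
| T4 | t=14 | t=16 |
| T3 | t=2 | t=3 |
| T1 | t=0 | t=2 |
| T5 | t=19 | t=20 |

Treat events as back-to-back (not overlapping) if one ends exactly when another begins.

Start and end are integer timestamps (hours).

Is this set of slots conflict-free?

Check each pair: they overlap iff neither finishes before the other starts.
Sorted by start: T1, T3, T2, T4, T5.
T3 starts exactly when T1 ends (back-to-back, no overlap), so T1 has no further overlaps.
T2 starts after T3 ends, so T3 has no further overlaps.
T4 starts after T2 ends, so T2 has no further overlaps.
T5 starts after T4 ends.
Every pair is clear; the schedule has no overlaps.

Yes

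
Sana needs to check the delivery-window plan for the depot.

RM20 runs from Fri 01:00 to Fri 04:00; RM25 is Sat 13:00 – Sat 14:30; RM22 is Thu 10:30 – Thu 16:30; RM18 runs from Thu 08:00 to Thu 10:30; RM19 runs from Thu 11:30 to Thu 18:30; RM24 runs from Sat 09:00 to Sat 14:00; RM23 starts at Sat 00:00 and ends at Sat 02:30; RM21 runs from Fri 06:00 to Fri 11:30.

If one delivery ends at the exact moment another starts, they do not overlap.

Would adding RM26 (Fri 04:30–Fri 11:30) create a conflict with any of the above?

RM18: ends Thu 10:30 at or before RM26 starts Fri 04:30 → clear.
RM22: ends Thu 16:30 at or before RM26 starts Fri 04:30 → clear.
RM19: ends Thu 18:30 at or before RM26 starts Fri 04:30 → clear.
RM20: ends Fri 04:00 at or before RM26 starts Fri 04:30 → clear.
RM21: starts Fri 06:00 before RM26 ends Fri 11:30, and ends Fri 11:30 after RM26 starts Fri 04:30 → overlap.
RM23: starts Sat 00:00 at or after RM26 ends Fri 11:30 → clear.
RM24: starts Sat 09:00 at or after RM26 ends Fri 11:30 → clear.
RM25: starts Sat 13:00 at or after RM26 ends Fri 11:30 → clear.
RM26 overlaps RM21.

Yes — it overlaps RM21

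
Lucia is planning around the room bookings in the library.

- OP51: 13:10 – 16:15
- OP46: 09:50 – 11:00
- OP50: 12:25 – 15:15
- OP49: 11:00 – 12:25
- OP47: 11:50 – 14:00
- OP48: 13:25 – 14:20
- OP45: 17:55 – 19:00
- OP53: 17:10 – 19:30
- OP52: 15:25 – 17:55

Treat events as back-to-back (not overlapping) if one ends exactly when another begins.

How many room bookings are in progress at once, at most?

4

Sort all start/end points and keep a running count:
09:50 start OP46 → 1
11:00 end OP46 → 0
11:00 start OP49 → 1
11:50 start OP47 → 2
12:25 end OP49 → 1
12:25 start OP50 → 2
13:10 start OP51 → 3
13:25 start OP48 → 4
14:00 end OP47 → 3
14:20 end OP48 → 2
15:15 end OP50 → 1
15:25 start OP52 → 2
16:15 end OP51 → 1
17:10 start OP53 → 2
17:55 end OP52 → 1
17:55 start OP45 → 2
19:00 end OP45 → 1
19:30 end OP53 → 0
Peak is 4, at 13:25 (OP47, OP48, OP50, OP51).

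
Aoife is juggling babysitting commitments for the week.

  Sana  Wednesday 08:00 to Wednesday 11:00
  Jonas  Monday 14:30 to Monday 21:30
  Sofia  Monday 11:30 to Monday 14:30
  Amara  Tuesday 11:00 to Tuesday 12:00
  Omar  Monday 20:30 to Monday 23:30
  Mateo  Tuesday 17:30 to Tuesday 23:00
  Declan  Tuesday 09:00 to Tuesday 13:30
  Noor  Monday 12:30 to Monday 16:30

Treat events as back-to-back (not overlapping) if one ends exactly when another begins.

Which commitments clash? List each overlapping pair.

Amara & Declan, Jonas & Noor, Jonas & Omar, Noor & Sofia

Two intervals overlap when each starts before the other ends.
Sorted by start: Sofia, Noor, Jonas, Omar, Declan, Amara, Mateo, Sana.
Noor starts before Sofia ends → Sofia and Noor overlap.
Jonas starts exactly when Sofia ends (back-to-back, no overlap), so Sofia has no further overlaps.
Jonas starts before Noor ends → Noor and Jonas overlap.
Omar starts after Noor ends, so Noor has no further overlaps.
Omar starts before Jonas ends → Jonas and Omar overlap.
Declan starts after Jonas ends, so Jonas has no further overlaps.
Declan starts after Omar ends, so Omar has no further overlaps.
Amara starts before Declan ends → Declan and Amara overlap.
Mateo starts after Declan ends, so Declan has no further overlaps.
Mateo starts after Amara ends, so Amara has no further overlaps.
Sana starts after Mateo ends.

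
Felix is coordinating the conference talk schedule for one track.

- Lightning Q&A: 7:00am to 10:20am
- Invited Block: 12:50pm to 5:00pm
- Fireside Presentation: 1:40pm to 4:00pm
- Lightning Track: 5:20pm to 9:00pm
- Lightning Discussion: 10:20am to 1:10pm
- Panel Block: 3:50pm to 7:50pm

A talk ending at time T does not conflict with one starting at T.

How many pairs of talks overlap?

5

Sorted by start: Lightning Q&A, Lightning Discussion, Invited Block, Fireside Presentation, Panel Block, Lightning Track.
Lightning Discussion starts exactly when Lightning Q&A ends (back-to-back, no overlap) — done with Lightning Q&A.
Invited Block starts before Lightning Discussion ends → Lightning Discussion and Invited Block overlap.
Fireside Presentation starts after Lightning Discussion ends — done with Lightning Discussion.
Fireside Presentation starts before Invited Block ends → Invited Block and Fireside Presentation overlap.
Panel Block starts before Invited Block ends → Invited Block and Panel Block overlap.
Lightning Track starts after Invited Block ends.
Panel Block starts before Fireside Presentation ends → Fireside Presentation and Panel Block overlap.
Lightning Track starts after Fireside Presentation ends.
Lightning Track starts before Panel Block ends → Panel Block and Lightning Track overlap.
Overlapping pairs: Fireside Presentation & Invited Block, Fireside Presentation & Panel Block, Invited Block & Lightning Discussion, Invited Block & Panel Block, Lightning Track & Panel Block — 5 in total.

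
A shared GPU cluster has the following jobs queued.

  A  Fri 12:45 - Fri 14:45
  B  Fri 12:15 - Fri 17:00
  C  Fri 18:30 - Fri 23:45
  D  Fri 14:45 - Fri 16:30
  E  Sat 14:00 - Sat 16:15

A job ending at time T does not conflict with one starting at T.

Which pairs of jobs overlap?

A & B, B & D

Two intervals overlap when each starts before the other ends.
Sorted by start: B, A, D, C, E.
A starts before B ends → B and A overlap.
D starts before B ends → B and D overlap.
C starts after B ends, so nothing later overlaps B either.
D starts exactly when A ends (back-to-back, no overlap), so nothing later overlaps A either.
C starts after D ends, so nothing later overlaps D either.
E starts after C ends.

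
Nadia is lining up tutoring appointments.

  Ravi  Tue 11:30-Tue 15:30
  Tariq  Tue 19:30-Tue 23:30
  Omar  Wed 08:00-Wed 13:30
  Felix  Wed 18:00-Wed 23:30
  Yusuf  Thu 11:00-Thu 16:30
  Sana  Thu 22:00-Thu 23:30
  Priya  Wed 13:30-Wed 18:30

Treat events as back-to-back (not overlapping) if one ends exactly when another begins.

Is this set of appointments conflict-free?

Sorted by start: Ravi, Tariq, Omar, Priya, Felix, Yusuf, Sana.
Tariq starts after Ravi ends; Ravi is clear from here.
Omar starts after Tariq ends; Tariq is clear from here.
Priya starts exactly when Omar ends (back-to-back, no overlap); Omar is clear from here.
Felix starts before Priya ends → Priya and Felix overlap.
That's a conflict, so the schedule is not conflict-free.

No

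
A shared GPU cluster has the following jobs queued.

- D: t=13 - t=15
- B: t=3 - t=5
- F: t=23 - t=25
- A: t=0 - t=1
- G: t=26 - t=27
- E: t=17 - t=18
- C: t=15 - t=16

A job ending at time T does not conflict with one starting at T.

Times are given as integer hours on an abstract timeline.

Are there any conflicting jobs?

Sorted by start: A, B, D, C, E, F, G.
B starts after A ends — done with A.
D starts after B ends — done with B.
C starts exactly when D ends (back-to-back, no overlap) — done with D.
E starts after C ends — done with C.
F starts after E ends — done with E.
G starts after F ends.
Every pair is clear; the schedule has no overlaps.

No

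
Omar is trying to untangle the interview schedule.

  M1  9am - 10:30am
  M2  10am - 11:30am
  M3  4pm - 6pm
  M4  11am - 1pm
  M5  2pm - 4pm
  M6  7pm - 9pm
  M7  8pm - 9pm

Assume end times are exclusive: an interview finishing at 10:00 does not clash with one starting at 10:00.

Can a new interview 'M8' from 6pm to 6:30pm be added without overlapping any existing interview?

Yes — the slot is free

M1: ends 10:30am at or before M8 starts 6pm → clear.
M2: ends 11:30am at or before M8 starts 6pm → clear.
M4: ends 1pm at or before M8 starts 6pm → clear.
M5: ends 4pm at or before M8 starts 6pm → clear.
M3: ends 6pm at or before M8 starts 6pm → clear.
M6: starts 7pm at or after M8 ends 6:30pm → clear.
M7: starts 8pm at or after M8 ends 6:30pm → clear.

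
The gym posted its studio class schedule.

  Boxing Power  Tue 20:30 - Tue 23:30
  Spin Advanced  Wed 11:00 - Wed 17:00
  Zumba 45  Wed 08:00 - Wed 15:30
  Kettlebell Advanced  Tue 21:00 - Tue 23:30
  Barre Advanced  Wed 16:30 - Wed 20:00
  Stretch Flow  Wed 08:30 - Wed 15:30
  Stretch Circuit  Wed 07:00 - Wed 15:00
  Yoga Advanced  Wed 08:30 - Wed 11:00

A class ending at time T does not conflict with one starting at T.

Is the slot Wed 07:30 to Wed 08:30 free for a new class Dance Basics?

Boxing Power: ends Tue 23:30 at or before Dance Basics starts Wed 07:30 → clear.
Kettlebell Advanced: ends Tue 23:30 at or before Dance Basics starts Wed 07:30 → clear.
Stretch Circuit: starts Wed 07:00 before Dance Basics ends Wed 08:30, and ends Wed 15:00 after Dance Basics starts Wed 07:30 → overlap.
Zumba 45: starts Wed 08:00 before Dance Basics ends Wed 08:30, and ends Wed 15:30 after Dance Basics starts Wed 07:30 → overlap.
Stretch Flow: starts Wed 08:30 at or after Dance Basics ends Wed 08:30 → clear.
Yoga Advanced: starts Wed 08:30 at or after Dance Basics ends Wed 08:30 → clear.
Spin Advanced: starts Wed 11:00 at or after Dance Basics ends Wed 08:30 → clear.
Barre Advanced: starts Wed 16:30 at or after Dance Basics ends Wed 08:30 → clear.
Dance Basics overlaps Zumba 45, Stretch Circuit.

No — it overlaps Stretch Circuit, Zumba 45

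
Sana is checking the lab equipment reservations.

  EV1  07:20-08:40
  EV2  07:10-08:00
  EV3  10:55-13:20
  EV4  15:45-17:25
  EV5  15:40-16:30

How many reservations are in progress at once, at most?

2

Walk through starts and ends in time order (an end at T is processed before a start at T):
07:10 start EV2 → 1
07:20 start EV1 → 2
08:00 end EV2 → 1
08:40 end EV1 → 0
10:55 start EV3 → 1
13:20 end EV3 → 0
15:40 start EV5 → 1
15:45 start EV4 → 2
16:30 end EV5 → 1
17:25 end EV4 → 0
Peak is 2, at 07:20 (EV1, EV2).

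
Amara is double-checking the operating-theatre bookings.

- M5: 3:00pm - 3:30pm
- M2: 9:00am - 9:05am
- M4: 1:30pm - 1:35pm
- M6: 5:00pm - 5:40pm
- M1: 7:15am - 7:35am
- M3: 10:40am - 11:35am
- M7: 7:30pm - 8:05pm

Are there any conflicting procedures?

Sorted by start: M1, M2, M3, M4, M5, M6, M7.
M2 starts after M1 ends, so nothing later overlaps M1 either.
M3 starts after M2 ends, so nothing later overlaps M2 either.
M4 starts after M3 ends, so nothing later overlaps M3 either.
M5 starts after M4 ends, so nothing later overlaps M4 either.
M6 starts after M5 ends, so nothing later overlaps M5 either.
M7 starts after M6 ends.
Every pair is clear; the schedule has no overlaps.

No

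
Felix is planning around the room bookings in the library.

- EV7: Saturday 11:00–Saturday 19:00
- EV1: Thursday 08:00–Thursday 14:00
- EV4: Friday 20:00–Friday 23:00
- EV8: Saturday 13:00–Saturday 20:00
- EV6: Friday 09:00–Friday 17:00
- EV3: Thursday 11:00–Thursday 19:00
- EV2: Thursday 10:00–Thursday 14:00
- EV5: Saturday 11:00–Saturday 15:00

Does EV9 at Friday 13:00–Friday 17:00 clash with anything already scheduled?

EV1: ends Thursday 14:00 at or before EV9 starts Friday 13:00 → clear.
EV2: ends Thursday 14:00 at or before EV9 starts Friday 13:00 → clear.
EV3: ends Thursday 19:00 at or before EV9 starts Friday 13:00 → clear.
EV6: starts Friday 09:00 before EV9 ends Friday 17:00, and ends Friday 17:00 after EV9 starts Friday 13:00 → overlap.
EV4: starts Friday 20:00 at or after EV9 ends Friday 17:00 → clear.
EV5: starts Saturday 11:00 at or after EV9 ends Friday 17:00 → clear.
EV7: starts Saturday 11:00 at or after EV9 ends Friday 17:00 → clear.
EV8: starts Saturday 13:00 at or after EV9 ends Friday 17:00 → clear.
EV9 overlaps EV6.

Yes — it overlaps EV6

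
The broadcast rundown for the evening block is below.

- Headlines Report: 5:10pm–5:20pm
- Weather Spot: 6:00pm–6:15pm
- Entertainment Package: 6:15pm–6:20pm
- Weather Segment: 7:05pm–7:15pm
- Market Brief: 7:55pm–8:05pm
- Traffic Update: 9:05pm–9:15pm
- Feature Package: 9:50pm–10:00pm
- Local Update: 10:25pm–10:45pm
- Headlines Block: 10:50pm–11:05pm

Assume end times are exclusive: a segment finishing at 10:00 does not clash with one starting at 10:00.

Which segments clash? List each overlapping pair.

Check each pair: they overlap iff neither finishes before the other starts.
Sorted by start: Headlines Report, Weather Spot, Entertainment Package, Weather Segment, Market Brief, Traffic Update, Feature Package, Local Update, Headlines Block.
Weather Spot starts after Headlines Report ends — done with Headlines Report.
Entertainment Package starts exactly when Weather Spot ends (back-to-back, no overlap) — done with Weather Spot.
Weather Segment starts after Entertainment Package ends — done with Entertainment Package.
Market Brief starts after Weather Segment ends — done with Weather Segment.
Traffic Update starts after Market Brief ends — done with Market Brief.
Feature Package starts after Traffic Update ends — done with Traffic Update.
Local Update starts after Feature Package ends — done with Feature Package.
Headlines Block starts after Local Update ends.

no conflicts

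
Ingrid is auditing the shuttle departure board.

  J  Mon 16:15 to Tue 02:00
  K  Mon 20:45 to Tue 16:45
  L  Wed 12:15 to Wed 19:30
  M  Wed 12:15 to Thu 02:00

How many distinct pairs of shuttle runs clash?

Sorted by start: J, K, L, M.
K starts before J ends → J and K overlap.
L starts after J ends — done with J.
L starts after K ends — done with K.
M starts before L ends → L and M overlap.
Overlapping pairs: J & K, L & M — 2 in total.

2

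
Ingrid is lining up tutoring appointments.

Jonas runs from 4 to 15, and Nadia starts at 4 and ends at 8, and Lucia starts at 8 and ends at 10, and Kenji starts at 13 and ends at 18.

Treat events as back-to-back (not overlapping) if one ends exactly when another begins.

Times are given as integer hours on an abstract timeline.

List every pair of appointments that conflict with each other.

Jonas & Kenji, Jonas & Lucia, Jonas & Nadia

Sorted by start: Jonas, Nadia, Lucia, Kenji.
Nadia starts before Jonas ends → Jonas and Nadia overlap.
Lucia starts before Jonas ends → Jonas and Lucia overlap.
Kenji starts before Jonas ends → Jonas and Kenji overlap.
Lucia starts exactly when Nadia ends (back-to-back, no overlap), so Nadia has no further overlaps.
Kenji starts after Lucia ends.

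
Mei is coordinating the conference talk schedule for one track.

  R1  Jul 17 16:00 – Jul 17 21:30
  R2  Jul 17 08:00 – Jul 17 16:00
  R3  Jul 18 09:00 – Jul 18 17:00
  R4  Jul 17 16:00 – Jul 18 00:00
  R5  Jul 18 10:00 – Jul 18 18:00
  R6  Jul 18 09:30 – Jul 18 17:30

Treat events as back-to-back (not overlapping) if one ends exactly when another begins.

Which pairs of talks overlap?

R1 & R4, R3 & R5, R3 & R6, R5 & R6

Sorted by start: R2, R1, R4, R3, R6, R5.
R1 starts exactly when R2 ends (back-to-back, no overlap), so nothing later overlaps R2 either.
R4 starts before R1 ends → R1 and R4 overlap.
R3 starts after R1 ends, so nothing later overlaps R1 either.
R3 starts after R4 ends, so nothing later overlaps R4 either.
R6 starts before R3 ends → R3 and R6 overlap.
R5 starts before R3 ends → R3 and R5 overlap.
R5 starts before R6 ends → R6 and R5 overlap.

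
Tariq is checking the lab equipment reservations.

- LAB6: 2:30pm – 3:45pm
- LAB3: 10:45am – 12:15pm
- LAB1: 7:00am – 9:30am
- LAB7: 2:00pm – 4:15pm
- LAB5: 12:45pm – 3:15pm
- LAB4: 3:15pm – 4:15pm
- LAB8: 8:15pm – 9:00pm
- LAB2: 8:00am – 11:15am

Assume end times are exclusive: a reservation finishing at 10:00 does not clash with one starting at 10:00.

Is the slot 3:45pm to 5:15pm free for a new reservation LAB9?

No — it overlaps LAB4, LAB7

LAB1: ends 9:30am at or before LAB9 starts 3:45pm → clear.
LAB2: ends 11:15am at or before LAB9 starts 3:45pm → clear.
LAB3: ends 12:15pm at or before LAB9 starts 3:45pm → clear.
LAB5: ends 3:15pm at or before LAB9 starts 3:45pm → clear.
LAB7: starts 2:00pm before LAB9 ends 5:15pm, and ends 4:15pm after LAB9 starts 3:45pm → overlap.
LAB6: ends 3:45pm at or before LAB9 starts 3:45pm → clear.
LAB4: starts 3:15pm before LAB9 ends 5:15pm, and ends 4:15pm after LAB9 starts 3:45pm → overlap.
LAB8: starts 8:15pm at or after LAB9 ends 5:15pm → clear.
LAB9 overlaps LAB4, LAB7.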